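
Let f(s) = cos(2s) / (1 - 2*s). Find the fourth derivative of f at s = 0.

Expand 1/(denominator) as a geometric series and multiply by the numerator's series.
The coefficient of s^4 in the expansion is 26/3, so f^(4)(0) = 4! * (26/3) = 208.

208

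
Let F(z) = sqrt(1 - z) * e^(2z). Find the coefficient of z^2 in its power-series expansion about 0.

Take the Cauchy product of the two expansions.
F(0) = 1
F′(0) = 3/2
F′′(0) = 7/4

7/8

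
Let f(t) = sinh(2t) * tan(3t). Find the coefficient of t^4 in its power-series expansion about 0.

22

Expand each factor separately, then convolve coefficients.
So c_4 = f^(4)(0)/4! = 22.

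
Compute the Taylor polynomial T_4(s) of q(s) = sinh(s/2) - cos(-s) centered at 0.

Combine the two series term by term.
[s^0] = -1;  [s^1] = 1/2;  [s^2] = 1/2;  [s^3] = 1/48;  [s^4] = -1/24.

-s^4/24 + s^3/48 + s^2/2 + s/2 - 1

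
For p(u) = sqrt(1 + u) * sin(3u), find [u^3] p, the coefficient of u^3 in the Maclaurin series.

Write out both Maclaurin series and multiply, keeping only the needed powers.
[u^0] = 0;  [u^1] = 3;  [u^2] = 3/2;  [u^3] = -39/8.

-39/8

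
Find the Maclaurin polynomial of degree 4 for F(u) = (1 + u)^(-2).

5*u^4 - 4*u^3 + 3*u^2 - 2*u + 1

[u^0] = 1;  [u^1] = -2;  [u^2] = 3;  [u^3] = -4;  [u^4] = 5.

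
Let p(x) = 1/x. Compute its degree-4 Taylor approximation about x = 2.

(x - 2)^4/32 - (x - 2)^3/16 + (x - 2)^2/8 - (x - 2)/4 + 1/2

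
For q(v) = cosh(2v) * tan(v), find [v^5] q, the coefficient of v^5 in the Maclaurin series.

22/15

Take the Cauchy product of the two expansions.
q(0) = 0
q′(0) = 1
q′′(0) = 0
q′′′(0) = 14
q^(4)(0) = 0
q^(5)(0) = 176
So c_5 = q^(5)(0)/5! = 22/15.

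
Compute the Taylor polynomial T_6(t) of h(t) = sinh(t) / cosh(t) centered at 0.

2*t^5/15 - t^3/3 + t

Invert the denominator's series and multiply.
[t^0] = 0;  [t^1] = 1;  [t^2] = 0;  [t^3] = -1/3;  [t^4] = 0;  [t^5] = 2/15;  [t^6] = 0.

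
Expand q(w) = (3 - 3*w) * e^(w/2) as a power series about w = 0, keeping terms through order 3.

-5*w^3/16 - 9*w^2/8 - 3*w/2 + 3

Shift and add copies of the series according to the polynomial's terms.
q(0) = 3
q′(0) = -3/2
q′′(0) = -9/4
q′′′(0) = -15/8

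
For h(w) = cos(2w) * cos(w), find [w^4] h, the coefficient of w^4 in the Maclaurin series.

Multiply the two series term by term and collect like powers.
[w^0] = 1;  [w^1] = 0;  [w^2] = -5/2;  [w^3] = 0;  [w^4] = 41/24.

41/24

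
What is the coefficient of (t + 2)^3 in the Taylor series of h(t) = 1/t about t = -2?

h(-2) = -1/2
h′(-2) = -1/4
h′′(-2) = -1/4
h′′′(-2) = -3/8

-1/16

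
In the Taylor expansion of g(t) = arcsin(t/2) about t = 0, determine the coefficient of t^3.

[t^0] = 0;  [t^1] = 1/2;  [t^2] = 0;  [t^3] = 1/48.
So c_3 = g′′′(0)/3! = 1/48.

1/48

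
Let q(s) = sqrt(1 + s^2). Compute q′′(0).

1

From the series, [s^2] q = 1/2; multiply by 2! = 2 to get 1.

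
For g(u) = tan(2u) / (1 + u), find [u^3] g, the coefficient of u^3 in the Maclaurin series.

Write out both Maclaurin series and multiply, keeping only the needed powers.
g(0) = 0
g′(0) = 2
g′′(0) = -4
g′′′(0) = 28
Then c_k = g^(k)(0)/k! gives each Taylor coefficient.

14/3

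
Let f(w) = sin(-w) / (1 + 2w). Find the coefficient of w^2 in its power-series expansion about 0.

Write out both Maclaurin series and multiply, keeping only the needed powers.
f(0) = 0
f′(0) = -1
f′′(0) = 4
So c_2 = f′′(0)/2! = 2.

2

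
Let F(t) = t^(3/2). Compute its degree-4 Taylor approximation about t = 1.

3*(t - 1)^4/128 - (t - 1)^3/16 + 3*(t - 1)^2/8 + 3*(t - 1)/2 + 1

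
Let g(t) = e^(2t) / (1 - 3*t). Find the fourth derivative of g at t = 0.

Multiply the numerator's expansion by the denominator's geometric series.
From the series, [t^4] g = 473/3; multiply by 4! = 24 to get 3784.

3784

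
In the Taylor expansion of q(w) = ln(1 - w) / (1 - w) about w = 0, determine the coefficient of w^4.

-25/12

Write out both Maclaurin series and multiply, keeping only the needed powers.
q(0) = 0
q′(0) = -1
q′′(0) = -3
q′′′(0) = -11
q^(4)(0) = -50
Dividing each by k! gives the coefficients c_0, ..., c_4.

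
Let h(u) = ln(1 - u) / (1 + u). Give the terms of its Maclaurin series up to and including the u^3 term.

-5*u^3/6 + u^2/2 - u

Take the Cauchy product of the two expansions.
h(0) = 0
h′(0) = -1
h′′(0) = 1
h′′′(0) = -5
The Taylor polynomial is Σ h^(k)(0)/k! · u^k.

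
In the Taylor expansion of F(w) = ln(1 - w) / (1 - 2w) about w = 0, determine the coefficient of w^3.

Take the Cauchy product of the two expansions.
[w^0] = 0;  [w^1] = -1;  [w^2] = -5/2;  [w^3] = -16/3.
So c_3 = F′′′(0)/3! = -16/3.

-16/3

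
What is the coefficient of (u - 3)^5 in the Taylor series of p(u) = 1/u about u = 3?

-1/729

c_5 = p^(5)(3)/5! = -1/729.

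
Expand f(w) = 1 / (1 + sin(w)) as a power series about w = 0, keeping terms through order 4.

2*w^4/3 - 5*w^3/6 + w^2 - w + 1

Expand as Σ (-1)^k u^k with u equal to the inner function's series.
[w^0] = 1;  [w^1] = -1;  [w^2] = 1;  [w^3] = -5/6;  [w^4] = 2/3.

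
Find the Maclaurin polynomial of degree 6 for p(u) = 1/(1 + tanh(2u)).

128*u^6/45 - 64*u^5/15 + 16*u^4/3 - 16*u^3/3 + 4*u^2 - 2*u + 1

Let u equal the inner series; expand the outer function in u and truncate.
p(0) = 1
p′(0) = -2
p′′(0) = 8
p′′′(0) = -32
p^(4)(0) = 128
p^(5)(0) = -512
p^(6)(0) = 2048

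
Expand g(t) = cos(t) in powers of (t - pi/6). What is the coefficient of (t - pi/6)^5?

-1/240

Differentiate repeatedly and evaluate at the center.
g(pi/6) = sqrt(3)/2
g′(pi/6) = -1/2
g′′(pi/6) = -sqrt(3)/2
g′′′(pi/6) = 1/2
g^(4)(pi/6) = sqrt(3)/2
g^(5)(pi/6) = -1/2
The Taylor polynomial is Σ g^(k)(pi/6)/k! · (t - pi/6)^k.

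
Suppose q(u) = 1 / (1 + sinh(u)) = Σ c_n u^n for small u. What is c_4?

Write 1/(1+u) = 1 - u + u^2 - u^3 + ... and substitute the series for u.
q(0) = 1
q′(0) = -1
q′′(0) = 2
q′′′(0) = -7
q^(4)(0) = 32
So c_4 = q^(4)(0)/4! = 4/3.

4/3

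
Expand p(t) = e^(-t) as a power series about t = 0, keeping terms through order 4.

t^4/24 - t^3/6 + t^2/2 - t + 1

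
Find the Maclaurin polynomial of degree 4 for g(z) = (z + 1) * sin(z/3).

Distribute the polynomial across the series and collect like powers.

-z^4/162 - z^3/162 + z^2/3 + z/3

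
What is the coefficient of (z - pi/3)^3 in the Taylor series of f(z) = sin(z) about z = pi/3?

Compute the successive derivatives at the expansion point and divide by k!.
f(pi/3) = sqrt(3)/2
f′(pi/3) = 1/2
f′′(pi/3) = -sqrt(3)/2
f′′′(pi/3) = -1/2
So c_3 = f′′′(pi/3)/3! = -1/12.

-1/12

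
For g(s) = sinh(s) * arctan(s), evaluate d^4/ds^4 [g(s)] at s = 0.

-4

Take the Cauchy product of the two expansions.
The coefficient of s^4 in the expansion is -1/6, so g^(4)(0) = 4! * (-1/6) = -4.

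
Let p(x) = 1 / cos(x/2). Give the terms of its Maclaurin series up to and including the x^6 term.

61*x^6/46080 + 5*x^4/384 + x^2/8 + 1

Write the quotient as an unknown series and match coefficients against numerator = denominator · series.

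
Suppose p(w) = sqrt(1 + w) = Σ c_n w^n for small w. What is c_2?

Apply the Taylor formula c_k = f^(k)(a)/k!.
p(0) = 1
p′(0) = 1/2
p′′(0) = -1/4

-1/8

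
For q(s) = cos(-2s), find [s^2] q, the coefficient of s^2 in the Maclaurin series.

[s^0] = 1;  [s^1] = 0;  [s^2] = -2.
So c_2 = q′′(0)/2! = -2.

-2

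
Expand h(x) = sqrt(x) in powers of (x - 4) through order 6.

-21*(x - 4)^6/2097152 + 7*(x - 4)^5/131072 - 5*(x - 4)^4/16384 + (x - 4)^3/512 - (x - 4)^2/64 + (x - 4)/4 + 2

[(x - 4)^0] = 2;  [(x - 4)^1] = 1/4;  [(x - 4)^2] = -1/64;  [(x - 4)^3] = 1/512;  [(x - 4)^4] = -5/16384;  [(x - 4)^5] = 7/131072;  [(x - 4)^6] = -21/2097152.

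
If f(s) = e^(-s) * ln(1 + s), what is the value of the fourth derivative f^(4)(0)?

Take the Cauchy product of the two expansions.
The coefficient of s^4 in the expansion is -1, so f^(4)(0) = 4! * (-1) = -24.

-24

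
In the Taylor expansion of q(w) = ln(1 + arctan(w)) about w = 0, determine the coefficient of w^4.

1/12

Substitute the inner expansion into the outer series and collect powers.
q(0) = 0
q′(0) = 1
q′′(0) = -1
q′′′(0) = 0
q^(4)(0) = 2
So c_4 = q^(4)(0)/4! = 1/12.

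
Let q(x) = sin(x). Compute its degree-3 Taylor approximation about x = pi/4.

Apply the Taylor formula c_k = f^(k)(a)/k!.
q(pi/4) = sqrt(2)/2
q′(pi/4) = sqrt(2)/2
q′′(pi/4) = -sqrt(2)/2
q′′′(pi/4) = -sqrt(2)/2
Dividing each by k! gives the coefficients c_0, ..., c_3.

-sqrt(2)*(x - pi/4)^3/12 - sqrt(2)*(x - pi/4)^2/4 + sqrt(2)*(x - pi/4)/2 + sqrt(2)/2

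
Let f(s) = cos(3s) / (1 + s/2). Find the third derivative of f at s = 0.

Take the Cauchy product of the two expansions.
The coefficient of s^3 in the expansion is 17/8, so f′′′(0) = 3! * (17/8) = 51/4.

51/4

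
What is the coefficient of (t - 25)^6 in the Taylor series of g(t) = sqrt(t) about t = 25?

-21/50000000000

g(25) = 5
g′(25) = 1/10
g′′(25) = -1/500
g′′′(25) = 3/25000
g^(4)(25) = -3/250000
g^(5)(25) = 21/12500000
g^(6)(25) = -189/625000000
So c_6 = g^(6)(25)/6! = -21/50000000000.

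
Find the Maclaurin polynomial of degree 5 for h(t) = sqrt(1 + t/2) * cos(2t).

Expand each factor separately, then convolve coefficients.
h(0) = 1
h′(0) = 1/4
h′′(0) = -65/16
h′′′(0) = -189/64
h^(4)(0) = 4465/256
h^(5)(0) = 18665/1024

3733*t^5/24576 + 4465*t^4/6144 - 63*t^3/128 - 65*t^2/32 + t/4 + 1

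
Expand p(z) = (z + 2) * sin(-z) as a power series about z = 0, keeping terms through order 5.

-z^5/60 + z^4/6 + z^3/3 - z^2 - 2*z

Distribute the polynomial across the series and collect like powers.
p(0) = 0
p′(0) = -2
p′′(0) = -2
p′′′(0) = 2
p^(4)(0) = 4
p^(5)(0) = -2
Dividing each by k! gives the coefficients c_0, ..., c_5.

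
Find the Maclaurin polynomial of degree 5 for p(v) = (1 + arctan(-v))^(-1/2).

43*v^5/1280 + 3*v^4/128 + 7*v^3/48 + 3*v^2/8 + v/2 + 1

Let u equal the inner series; expand the outer function in u and truncate.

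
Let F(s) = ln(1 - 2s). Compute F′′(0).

The coefficient of s^2 in the expansion is -2, so F′′(0) = 2! * (-2) = -4.

-4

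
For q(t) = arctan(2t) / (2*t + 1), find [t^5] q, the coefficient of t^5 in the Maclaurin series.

416/15

Use 1/(1 - r) = Σ r^k on the denominator, then take the Cauchy product.
q(0) = 0
q′(0) = 2
q′′(0) = -8
q′′′(0) = 32
q^(4)(0) = -256
q^(5)(0) = 3328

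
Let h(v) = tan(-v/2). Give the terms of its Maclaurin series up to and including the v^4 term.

Differentiate repeatedly and evaluate at the center.
h(0) = 0
h′(0) = -1/2
h′′(0) = 0
h′′′(0) = -1/4
h^(4)(0) = 0
The Taylor polynomial is Σ h^(k)(0)/k! · v^k.

-v^3/24 - v/2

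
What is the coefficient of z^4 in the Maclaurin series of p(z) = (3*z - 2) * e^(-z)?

Distribute the polynomial across the series and collect like powers.
[z^0] = -2;  [z^1] = 5;  [z^2] = -4;  [z^3] = 11/6;  [z^4] = -7/12.
So c_4 = p^(4)(0)/4! = -7/12.

-7/12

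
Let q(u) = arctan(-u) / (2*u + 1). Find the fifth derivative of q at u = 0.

-1784

Use 1/(1 - r) = Σ r^k on the denominator, then take the Cauchy product.
The coefficient of u^5 in the expansion is -223/15, so q^(5)(0) = 5! * (-223/15) = -1784.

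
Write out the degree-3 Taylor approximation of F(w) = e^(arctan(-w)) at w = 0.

w^3/6 + w^2/2 - w + 1

Let u equal the inner series; expand the outer function in u and truncate.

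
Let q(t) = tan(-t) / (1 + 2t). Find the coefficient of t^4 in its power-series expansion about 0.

26/3

Multiply the two series term by term and collect like powers.
q(0) = 0
q′(0) = -1
q′′(0) = 4
q′′′(0) = -26
q^(4)(0) = 208
Dividing each by k! gives the coefficients c_0, ..., c_4.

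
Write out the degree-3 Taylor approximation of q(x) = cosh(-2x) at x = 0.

2*x^2 + 1

Differentiate repeatedly and evaluate at the center.
q(0) = 1
q′(0) = 0
q′′(0) = 4
q′′′(0) = 0
Then c_k = q^(k)(0)/k! gives each Taylor coefficient.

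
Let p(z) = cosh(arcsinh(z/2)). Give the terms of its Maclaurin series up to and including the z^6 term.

Compose series: expand the inner function first, then feed it into the outer expansion.
[z^0] = 1;  [z^1] = 0;  [z^2] = 1/8;  [z^3] = 0;  [z^4] = -1/128;  [z^5] = 0;  [z^6] = 1/1024.

z^6/1024 - z^4/128 + z^2/8 + 1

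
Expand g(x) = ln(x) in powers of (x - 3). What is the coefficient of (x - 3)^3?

1/81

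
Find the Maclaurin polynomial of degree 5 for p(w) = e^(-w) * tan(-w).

Multiply the two series term by term and collect like powers.
p(0) = 0
p′(0) = -1
p′′(0) = 2
p′′′(0) = -5
p^(4)(0) = 12
p^(5)(0) = -41
Dividing each by k! gives the coefficients c_0, ..., c_5.

-41*w^5/120 + w^4/2 - 5*w^3/6 + w^2 - w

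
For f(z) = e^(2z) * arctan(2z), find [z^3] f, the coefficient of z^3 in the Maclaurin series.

Write out both Maclaurin series and multiply, keeping only the needed powers.
So c_3 = f′′′(0)/3! = 4/3.

4/3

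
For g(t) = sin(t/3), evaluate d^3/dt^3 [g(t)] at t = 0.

-1/27

Compute the successive derivatives at the expansion point and divide by k!.
The coefficient of t^3 in the expansion is -1/162, so g′′′(0) = 3! * (-1/162) = -1/27.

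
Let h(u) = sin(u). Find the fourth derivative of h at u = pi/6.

1/2

Compute the successive derivatives at the expansion point and divide by k!.
The coefficient of (u - pi/6)^4 in the expansion is 1/48, so h^(4)(pi/6) = 4! * (1/48) = 1/2.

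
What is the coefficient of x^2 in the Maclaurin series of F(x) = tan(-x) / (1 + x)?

1

Expand each factor separately, then convolve coefficients.
So c_2 = F′′(0)/2! = 1.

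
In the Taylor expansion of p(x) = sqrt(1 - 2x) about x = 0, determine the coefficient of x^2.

p(0) = 1
p′(0) = -1
p′′(0) = -1

-1/2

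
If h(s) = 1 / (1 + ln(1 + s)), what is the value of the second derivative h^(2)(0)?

3

Write 1/(1+u) = 1 - u + u^2 - u^3 + ... and substitute the series for u.
The coefficient of s^2 in the expansion is 3/2, so h′′(0) = 2! * (3/2) = 3.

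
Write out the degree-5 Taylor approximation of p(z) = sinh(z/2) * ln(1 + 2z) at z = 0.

-49*z^5/24 + 11*z^4/8 - z^3 + z^2

Multiply the two series term by term and collect like powers.
[z^0] = 0;  [z^1] = 0;  [z^2] = 1;  [z^3] = -1;  [z^4] = 11/8;  [z^5] = -49/24.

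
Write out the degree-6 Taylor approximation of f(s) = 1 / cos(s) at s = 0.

Invert the denominator's series and multiply.
[s^0] = 1;  [s^1] = 0;  [s^2] = 1/2;  [s^3] = 0;  [s^4] = 5/24;  [s^5] = 0;  [s^6] = 61/720.

61*s^6/720 + 5*s^4/24 + s^2/2 + 1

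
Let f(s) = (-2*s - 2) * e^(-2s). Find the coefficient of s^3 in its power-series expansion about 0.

Shift and add copies of the series according to the polynomial's terms.
[s^0] = -2;  [s^1] = 2;  [s^2] = 0;  [s^3] = -4/3.

-4/3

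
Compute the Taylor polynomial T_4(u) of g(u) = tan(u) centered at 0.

u^3/3 + u

Compute the successive derivatives at the expansion point and divide by k!.
g(0) = 0
g′(0) = 1
g′′(0) = 0
g′′′(0) = 2
g^(4)(0) = 0
Then c_k = g^(k)(0)/k! gives each Taylor coefficient.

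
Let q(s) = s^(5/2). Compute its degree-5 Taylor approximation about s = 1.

[(s - 1)^0] = 1;  [(s - 1)^1] = 5/2;  [(s - 1)^2] = 15/8;  [(s - 1)^3] = 5/16;  [(s - 1)^4] = -5/128;  [(s - 1)^5] = 3/256.

3*(s - 1)^5/256 - 5*(s - 1)^4/128 + 5*(s - 1)^3/16 + 15*(s - 1)^2/8 + 5*(s - 1)/2 + 1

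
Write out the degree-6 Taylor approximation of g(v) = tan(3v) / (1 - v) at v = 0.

Multiply the two series term by term and collect like powers.
g(0) = 0
g′(0) = 3
g′′(0) = 6
g′′′(0) = 72
g^(4)(0) = 288
g^(5)(0) = 5328
g^(6)(0) = 31968

222*v^6/5 + 222*v^5/5 + 12*v^4 + 12*v^3 + 3*v^2 + 3*v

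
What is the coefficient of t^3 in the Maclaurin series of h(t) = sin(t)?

Apply the Taylor formula c_k = f^(k)(a)/k!.
So c_3 = h′′′(0)/3! = -1/6.

-1/6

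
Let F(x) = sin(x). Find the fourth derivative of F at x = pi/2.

From the series, [(x - pi/2)^4] F = 1/24; multiply by 4! = 24 to get 1.

1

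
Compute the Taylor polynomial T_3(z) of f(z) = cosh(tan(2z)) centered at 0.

2*z^2 + 1

Plug the Maclaurin series of the inner function into that of the outer and collect terms.
f(0) = 1
f′(0) = 0
f′′(0) = 4
f′′′(0) = 0
Then c_k = f^(k)(0)/k! gives each Taylor coefficient.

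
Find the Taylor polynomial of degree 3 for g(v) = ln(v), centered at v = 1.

g(1) = 0
g′(1) = 1
g′′(1) = -1
g′′′(1) = 2

(v - 1)^3/3 - (v - 1)^2/2 + (v - 1)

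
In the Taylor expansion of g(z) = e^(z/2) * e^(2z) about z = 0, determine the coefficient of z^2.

25/8

Write out both Maclaurin series and multiply, keeping only the needed powers.
[z^0] = 1;  [z^1] = 5/2;  [z^2] = 25/8.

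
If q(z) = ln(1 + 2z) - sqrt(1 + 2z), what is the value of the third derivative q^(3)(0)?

Combine the two series term by term.
From the series, [z^3] q = 13/6; multiply by 3! = 6 to get 13.

13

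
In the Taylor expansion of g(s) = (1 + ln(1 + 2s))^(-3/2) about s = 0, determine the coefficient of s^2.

Plug the Maclaurin series of the inner function into that of the outer and collect terms.
g(0) = 1
g′(0) = -3
g′′(0) = 21
Dividing each by k! gives the coefficients c_0, ..., c_2.

21/2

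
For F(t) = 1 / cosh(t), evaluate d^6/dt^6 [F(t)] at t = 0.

-61

Divide the numerator series by the denominator series (power-series long division).
From the series, [t^6] F = -61/720; multiply by 6! = 720 to get -61.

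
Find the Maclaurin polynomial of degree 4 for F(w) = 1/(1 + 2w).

16*w^4 - 8*w^3 + 4*w^2 - 2*w + 1

Use the known series and substitute for the argument.
F(0) = 1
F′(0) = -2
F′′(0) = 8
F′′′(0) = -48
F^(4)(0) = 384
Dividing each by k! gives the coefficients c_0, ..., c_4.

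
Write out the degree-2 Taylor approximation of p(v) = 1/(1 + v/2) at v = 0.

v^2/4 - v/2 + 1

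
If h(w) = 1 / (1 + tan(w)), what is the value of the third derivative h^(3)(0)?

-8

Use the geometric series for the reciprocal, then substitute.
The coefficient of w^3 in the expansion is -4/3, so h′′′(0) = 3! * (-4/3) = -8.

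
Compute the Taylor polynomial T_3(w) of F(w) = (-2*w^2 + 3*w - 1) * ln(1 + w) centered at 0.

Shift and add copies of the series according to the polynomial's terms.
F(0) = 0
F′(0) = -1
F′′(0) = 7
F′′′(0) = -23
Dividing each by k! gives the coefficients c_0, ..., c_3.

-23*w^3/6 + 7*w^2/2 - w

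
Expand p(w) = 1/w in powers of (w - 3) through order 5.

Differentiate repeatedly and evaluate at the center.
[(w - 3)^0] = 1/3;  [(w - 3)^1] = -1/9;  [(w - 3)^2] = 1/27;  [(w - 3)^3] = -1/81;  [(w - 3)^4] = 1/243;  [(w - 3)^5] = -1/729.

-(w - 3)^5/729 + (w - 3)^4/243 - (w - 3)^3/81 + (w - 3)^2/27 - (w - 3)/9 + 1/3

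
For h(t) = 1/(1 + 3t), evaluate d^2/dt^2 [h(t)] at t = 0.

18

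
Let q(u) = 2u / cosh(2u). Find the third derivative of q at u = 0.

-24

Divide the numerator series by the denominator series (power-series long division).
From the series, [u^3] q = -4; multiply by 3! = 6 to get -24.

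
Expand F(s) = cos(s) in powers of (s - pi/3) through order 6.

-(s - pi/3)^6/1440 - sqrt(3)*(s - pi/3)^5/240 + (s - pi/3)^4/48 + sqrt(3)*(s - pi/3)^3/12 - (s - pi/3)^2/4 - sqrt(3)*(s - pi/3)/2 + 1/2

Apply the Taylor formula c_k = f^(k)(a)/k!.
[(s - pi/3)^0] = 1/2;  [(s - pi/3)^1] = -sqrt(3)/2;  [(s - pi/3)^2] = -1/4;  [(s - pi/3)^3] = sqrt(3)/12;  [(s - pi/3)^4] = 1/48;  [(s - pi/3)^5] = -sqrt(3)/240;  [(s - pi/3)^6] = -1/1440.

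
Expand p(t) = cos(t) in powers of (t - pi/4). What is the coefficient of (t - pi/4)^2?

Use the known series and substitute for the argument.
p(pi/4) = sqrt(2)/2
p′(pi/4) = -sqrt(2)/2
p′′(pi/4) = -sqrt(2)/2

-sqrt(2)/4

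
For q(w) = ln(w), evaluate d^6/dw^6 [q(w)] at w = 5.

Differentiate repeatedly and evaluate at the center.
The coefficient of (w - 5)^6 in the expansion is -1/93750, so q^(6)(5) = 6! * (-1/93750) = -24/3125.

-24/3125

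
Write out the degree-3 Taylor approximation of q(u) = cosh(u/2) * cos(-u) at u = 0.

Take the Cauchy product of the two expansions.
q(0) = 1
q′(0) = 0
q′′(0) = -3/4
q′′′(0) = 0
The Taylor polynomial is Σ q^(k)(0)/k! · u^k.

1 - 3*u^2/8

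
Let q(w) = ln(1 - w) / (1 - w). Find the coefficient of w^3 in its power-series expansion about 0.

Use 1/(1 - r) = Σ r^k on the denominator, then take the Cauchy product.
q(0) = 0
q′(0) = -1
q′′(0) = -3
q′′′(0) = -11
So c_3 = q′′′(0)/3! = -11/6.

-11/6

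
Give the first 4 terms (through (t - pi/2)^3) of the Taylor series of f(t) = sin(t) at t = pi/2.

1 - (t - pi/2)^2/2

f(pi/2) = 1
f′(pi/2) = 0
f′′(pi/2) = -1
f′′′(pi/2) = 0
Dividing each by k! gives the coefficients c_0, ..., c_3.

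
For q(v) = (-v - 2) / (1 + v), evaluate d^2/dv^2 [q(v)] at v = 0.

-2

Multiply each power in the prefactor through the base expansion.
The coefficient of v^2 in the expansion is -1, so q′′(0) = 2! * (-1) = -2.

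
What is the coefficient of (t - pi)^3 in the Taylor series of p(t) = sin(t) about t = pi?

Apply the Taylor formula c_k = f^(k)(a)/k!.
p(pi) = 0
p′(pi) = -1
p′′(pi) = 0
p′′′(pi) = 1
The Taylor polynomial is Σ p^(k)(pi)/k! · (t - pi)^k.

1/6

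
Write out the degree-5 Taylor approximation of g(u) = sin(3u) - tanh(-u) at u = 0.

259*u^5/120 - 29*u^3/6 + 4*u

Combine the two series term by term.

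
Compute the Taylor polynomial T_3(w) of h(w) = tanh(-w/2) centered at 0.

Compute the successive derivatives at the expansion point and divide by k!.
[w^0] = 0;  [w^1] = -1/2;  [w^2] = 0;  [w^3] = 1/24.

w^3/24 - w/2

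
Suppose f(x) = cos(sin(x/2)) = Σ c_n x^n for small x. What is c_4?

Let u equal the inner series; expand the outer function in u and truncate.
[x^0] = 1;  [x^1] = 0;  [x^2] = -1/8;  [x^3] = 0;  [x^4] = 5/384.

5/384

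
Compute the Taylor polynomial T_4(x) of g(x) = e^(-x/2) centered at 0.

x^4/384 - x^3/48 + x^2/8 - x/2 + 1

Apply the Taylor formula c_k = f^(k)(a)/k!.
g(0) = 1
g′(0) = -1/2
g′′(0) = 1/4
g′′′(0) = -1/8
g^(4)(0) = 1/16
Dividing each by k! gives the coefficients c_0, ..., c_4.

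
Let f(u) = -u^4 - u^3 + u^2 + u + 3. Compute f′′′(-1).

18

Use the known series and substitute for the argument.
From the series, [(u + 1)^3] f = 3; multiply by 3! = 6 to get 18.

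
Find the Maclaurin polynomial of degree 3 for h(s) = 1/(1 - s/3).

s^3/27 + s^2/9 + s/3 + 1

h(0) = 1
h′(0) = 1/3
h′′(0) = 2/9
h′′′(0) = 2/9
The Taylor polynomial is Σ h^(k)(0)/k! · s^k.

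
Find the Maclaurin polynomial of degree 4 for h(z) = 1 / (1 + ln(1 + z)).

11*z^4/3 - 7*z^3/3 + 3*z^2/2 - z + 1

Expand as Σ (-1)^k u^k with u equal to the inner function's series.
h(0) = 1
h′(0) = -1
h′′(0) = 3
h′′′(0) = -14
h^(4)(0) = 88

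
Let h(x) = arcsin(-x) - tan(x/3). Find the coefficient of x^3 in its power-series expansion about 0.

-29/162

Combine the two series term by term.
h(0) = 0
h′(0) = -4/3
h′′(0) = 0
h′′′(0) = -29/27
Then c_k = h^(k)(0)/k! gives each Taylor coefficient.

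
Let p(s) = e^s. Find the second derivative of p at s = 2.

Use the known series and substitute for the argument.
The coefficient of (s - 2)^2 in the expansion is e^(2)/2, so p′′(2) = 2! * (e^(2)/2) = e^(2).

e^(2)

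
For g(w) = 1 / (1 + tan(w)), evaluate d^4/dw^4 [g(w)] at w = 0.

40

Write 1/(1+u) = 1 - u + u^2 - u^3 + ... and substitute the series for u.
The coefficient of w^4 in the expansion is 5/3, so g^(4)(0) = 4! * (5/3) = 40.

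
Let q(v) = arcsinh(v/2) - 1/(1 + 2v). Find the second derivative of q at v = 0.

-8

Combine the two series term by term.
From the series, [v^2] q = -4; multiply by 2! = 2 to get -8.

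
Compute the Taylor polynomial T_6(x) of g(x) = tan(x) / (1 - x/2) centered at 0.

Expand each factor separately, then convolve coefficients.
g(0) = 0
g′(0) = 1
g′′(0) = 1
g′′′(0) = 7/2
g^(4)(0) = 7
g^(5)(0) = 67/2
g^(6)(0) = 201/2
The Taylor polynomial is Σ g^(k)(0)/k! · x^k.

67*x^6/480 + 67*x^5/240 + 7*x^4/24 + 7*x^3/12 + x^2/2 + x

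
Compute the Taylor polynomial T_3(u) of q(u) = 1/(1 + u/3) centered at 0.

-u^3/27 + u^2/9 - u/3 + 1

Apply the Taylor formula c_k = f^(k)(a)/k!.
[u^0] = 1;  [u^1] = -1/3;  [u^2] = 1/9;  [u^3] = -1/27.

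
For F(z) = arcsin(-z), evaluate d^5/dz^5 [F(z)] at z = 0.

Use the known series and substitute for the argument.
The coefficient of z^5 in the expansion is -3/40, so F^(5)(0) = 5! * (-3/40) = -9.

-9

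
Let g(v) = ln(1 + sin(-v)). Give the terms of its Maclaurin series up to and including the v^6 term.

-v^6/45 - v^5/24 - v^4/12 - v^3/6 - v^2/2 - v

Plug the Maclaurin series of the inner function into that of the outer and collect terms.
g(0) = 0
g′(0) = -1
g′′(0) = -1
g′′′(0) = -1
g^(4)(0) = -2
g^(5)(0) = -5
g^(6)(0) = -16
Then c_k = g^(k)(0)/k! gives each Taylor coefficient.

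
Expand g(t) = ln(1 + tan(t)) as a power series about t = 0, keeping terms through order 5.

2*t^5/3 - 7*t^4/12 + 2*t^3/3 - t^2/2 + t

Let u equal the inner series; expand the outer function in u and truncate.
[t^0] = 0;  [t^1] = 1;  [t^2] = -1/2;  [t^3] = 2/3;  [t^4] = -7/12;  [t^5] = 2/3.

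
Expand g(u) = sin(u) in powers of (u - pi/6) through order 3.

-sqrt(3)*(u - pi/6)^3/12 - (u - pi/6)^2/4 + sqrt(3)*(u - pi/6)/2 + 1/2

[(u - pi/6)^0] = 1/2;  [(u - pi/6)^1] = sqrt(3)/2;  [(u - pi/6)^2] = -1/4;  [(u - pi/6)^3] = -sqrt(3)/12.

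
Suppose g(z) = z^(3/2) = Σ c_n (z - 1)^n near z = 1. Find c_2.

[(z - 1)^0] = 1;  [(z - 1)^1] = 3/2;  [(z - 1)^2] = 3/8.
So c_2 = g′′(1)/2! = 3/8.

3/8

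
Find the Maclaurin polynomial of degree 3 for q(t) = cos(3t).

1 - 9*t^2/2

q(0) = 1
q′(0) = 0
q′′(0) = -9
q′′′(0) = 0
Then c_k = q^(k)(0)/k! gives each Taylor coefficient.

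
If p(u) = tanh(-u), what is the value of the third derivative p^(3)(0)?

The coefficient of u^3 in the expansion is 1/3, so p′′′(0) = 3! * (1/3) = 2.

2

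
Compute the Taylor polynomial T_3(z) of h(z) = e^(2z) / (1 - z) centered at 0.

Expand 1/(denominator) as a geometric series and multiply by the numerator's series.

19*z^3/3 + 5*z^2 + 3*z + 1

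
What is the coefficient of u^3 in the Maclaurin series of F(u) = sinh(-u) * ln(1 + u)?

Take the Cauchy product of the two expansions.
[u^0] = 0;  [u^1] = 0;  [u^2] = -1;  [u^3] = 1/2.

1/2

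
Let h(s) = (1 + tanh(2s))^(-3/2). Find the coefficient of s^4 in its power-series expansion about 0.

Compose series: expand the inner function first, then feed it into the outer expansion.

155/8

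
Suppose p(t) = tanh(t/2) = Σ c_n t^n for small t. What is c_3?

Differentiate repeatedly and evaluate at the center.

-1/24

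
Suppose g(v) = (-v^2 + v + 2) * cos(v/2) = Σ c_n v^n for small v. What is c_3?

-1/8

Shift and add copies of the series according to the polynomial's terms.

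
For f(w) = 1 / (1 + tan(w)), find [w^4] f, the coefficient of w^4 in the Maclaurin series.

5/3

Expand as Σ (-1)^k u^k with u equal to the inner function's series.
f(0) = 1
f′(0) = -1
f′′(0) = 2
f′′′(0) = -8
f^(4)(0) = 40
Dividing each by k! gives the coefficients c_0, ..., c_4.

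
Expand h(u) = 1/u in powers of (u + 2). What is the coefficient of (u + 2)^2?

-1/8

h(-2) = -1/2
h′(-2) = -1/4
h′′(-2) = -1/4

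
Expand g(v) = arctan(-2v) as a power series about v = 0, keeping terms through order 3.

8*v^3/3 - 2*v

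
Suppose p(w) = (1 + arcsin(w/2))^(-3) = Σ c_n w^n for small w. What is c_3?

-21/16

Substitute the inner expansion into the outer series and collect powers.
So c_3 = p′′′(0)/3! = -21/16.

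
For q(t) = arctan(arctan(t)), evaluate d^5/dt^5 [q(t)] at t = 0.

88

Let u equal the inner series; expand the outer function in u and truncate.
From the series, [t^5] q = 11/15; multiply by 5! = 120 to get 88.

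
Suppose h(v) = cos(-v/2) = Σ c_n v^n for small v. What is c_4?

1/384

[v^0] = 1;  [v^1] = 0;  [v^2] = -1/8;  [v^3] = 0;  [v^4] = 1/384.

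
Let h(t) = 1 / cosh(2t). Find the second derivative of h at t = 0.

Invert the denominator's series and multiply.
From the series, [t^2] h = -2; multiply by 2! = 2 to get -4.

-4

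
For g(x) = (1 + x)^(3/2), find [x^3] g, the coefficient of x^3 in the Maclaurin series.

-1/16

[x^0] = 1;  [x^1] = 3/2;  [x^2] = 3/8;  [x^3] = -1/16.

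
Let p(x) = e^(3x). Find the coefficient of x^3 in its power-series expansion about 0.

[x^0] = 1;  [x^1] = 3;  [x^2] = 9/2;  [x^3] = 9/2.

9/2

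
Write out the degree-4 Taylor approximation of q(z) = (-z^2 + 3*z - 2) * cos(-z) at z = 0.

Distribute the polynomial across the series and collect like powers.
q(0) = -2
q′(0) = 3
q′′(0) = 0
q′′′(0) = -9
q^(4)(0) = 10

5*z^4/12 - 3*z^3/2 + 3*z - 2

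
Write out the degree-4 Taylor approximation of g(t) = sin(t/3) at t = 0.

-t^3/162 + t/3

g(0) = 0
g′(0) = 1/3
g′′(0) = 0
g′′′(0) = -1/27
g^(4)(0) = 0
The Taylor polynomial is Σ g^(k)(0)/k! · t^k.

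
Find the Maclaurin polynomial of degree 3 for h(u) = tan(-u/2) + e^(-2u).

Expand each term separately and add.
h(0) = 1
h′(0) = -5/2
h′′(0) = 4
h′′′(0) = -33/4

-11*u^3/8 + 2*u^2 - 5*u/2 + 1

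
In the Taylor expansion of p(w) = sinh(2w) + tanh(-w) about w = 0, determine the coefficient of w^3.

5/3

Add the two expansions coefficient-wise.
p(0) = 0
p′(0) = 1
p′′(0) = 0
p′′′(0) = 10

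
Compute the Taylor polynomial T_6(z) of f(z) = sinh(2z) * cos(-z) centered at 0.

Write out both Maclaurin series and multiply, keeping only the needed powers.
[z^0] = 0;  [z^1] = 2;  [z^2] = 0;  [z^3] = 1/3;  [z^4] = 0;  [z^5] = -19/60;  [z^6] = 0.

-19*z^5/60 + z^3/3 + 2*z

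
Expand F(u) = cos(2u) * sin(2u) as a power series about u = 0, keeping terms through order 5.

64*u^5/15 - 16*u^3/3 + 2*u

Expand each factor separately, then convolve coefficients.
F(0) = 0
F′(0) = 2
F′′(0) = 0
F′′′(0) = -32
F^(4)(0) = 0
F^(5)(0) = 512
Dividing each by k! gives the coefficients c_0, ..., c_5.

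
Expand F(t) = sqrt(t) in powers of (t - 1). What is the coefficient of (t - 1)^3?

F(1) = 1
F′(1) = 1/2
F′′(1) = -1/4
F′′′(1) = 3/8
So c_3 = F′′′(1)/3! = 1/16.

1/16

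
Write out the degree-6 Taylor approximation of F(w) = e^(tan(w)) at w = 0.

Substitute the inner expansion into the outer series and collect powers.
[w^0] = 1;  [w^1] = 1;  [w^2] = 1/2;  [w^3] = 1/2;  [w^4] = 3/8;  [w^5] = 37/120;  [w^6] = 59/240.

59*w^6/240 + 37*w^5/120 + 3*w^4/8 + w^3/2 + w^2/2 + w + 1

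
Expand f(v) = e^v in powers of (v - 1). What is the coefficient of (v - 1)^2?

Compute the successive derivatives at the expansion point and divide by k!.

e/2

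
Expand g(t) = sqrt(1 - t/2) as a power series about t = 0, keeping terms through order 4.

-5*t^4/2048 - t^3/128 - t^2/32 - t/4 + 1

g(0) = 1
g′(0) = -1/4
g′′(0) = -1/16
g′′′(0) = -3/64
g^(4)(0) = -15/256
The Taylor polynomial is Σ g^(k)(0)/k! · t^k.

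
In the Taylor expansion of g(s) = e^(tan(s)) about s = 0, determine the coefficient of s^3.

1/2

Substitute the inner expansion into the outer series and collect powers.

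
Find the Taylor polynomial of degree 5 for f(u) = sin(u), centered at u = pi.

-(u - pi)^5/120 + (u - pi)^3/6 - (u - pi)

Apply the Taylor formula c_k = f^(k)(a)/k!.
f(pi) = 0
f′(pi) = -1
f′′(pi) = 0
f′′′(pi) = 1
f^(4)(pi) = 0
f^(5)(pi) = -1
Dividing each by k! gives the coefficients c_0, ..., c_5.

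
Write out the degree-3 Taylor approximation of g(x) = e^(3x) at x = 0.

9*x^3/2 + 9*x^2/2 + 3*x + 1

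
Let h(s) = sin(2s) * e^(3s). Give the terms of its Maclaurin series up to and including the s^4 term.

Write out both Maclaurin series and multiply, keeping only the needed powers.

5*s^4 + 23*s^3/3 + 6*s^2 + 2*s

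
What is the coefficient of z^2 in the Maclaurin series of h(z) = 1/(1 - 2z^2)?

h(0) = 1
h′(0) = 0
h′′(0) = 4
So c_2 = h′′(0)/2! = 2.

2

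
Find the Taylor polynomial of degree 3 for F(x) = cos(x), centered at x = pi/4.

Differentiate repeatedly and evaluate at the center.
F(pi/4) = sqrt(2)/2
F′(pi/4) = -sqrt(2)/2
F′′(pi/4) = -sqrt(2)/2
F′′′(pi/4) = sqrt(2)/2

sqrt(2)*(x - pi/4)^3/12 - sqrt(2)*(x - pi/4)^2/4 - sqrt(2)*(x - pi/4)/2 + sqrt(2)/2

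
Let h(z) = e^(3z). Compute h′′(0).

9

The coefficient of z^2 in the expansion is 9/2, so h′′(0) = 2! * (9/2) = 9.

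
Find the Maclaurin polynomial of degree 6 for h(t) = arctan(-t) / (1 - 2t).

Take the Cauchy product of the two expansions.
[t^0] = 0;  [t^1] = -1;  [t^2] = -2;  [t^3] = -11/3;  [t^4] = -22/3;  [t^5] = -223/15;  [t^6] = -446/15.

-446*t^6/15 - 223*t^5/15 - 22*t^4/3 - 11*t^3/3 - 2*t^2 - t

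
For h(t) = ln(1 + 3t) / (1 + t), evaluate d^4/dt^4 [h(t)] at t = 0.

-882

Multiply the two series term by term and collect like powers.
From the series, [t^4] h = -147/4; multiply by 4! = 24 to get -882.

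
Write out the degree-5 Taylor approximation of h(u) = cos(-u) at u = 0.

u^4/24 - u^2/2 + 1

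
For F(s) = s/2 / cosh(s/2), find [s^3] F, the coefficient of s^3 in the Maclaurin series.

Invert the denominator's series and multiply.
F(0) = 0
F′(0) = 1/2
F′′(0) = 0
F′′′(0) = -3/8
So c_3 = F′′′(0)/3! = -1/16.

-1/16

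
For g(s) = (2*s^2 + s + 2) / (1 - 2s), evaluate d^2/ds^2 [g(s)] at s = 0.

24

Multiply each power in the prefactor through the base expansion.
The coefficient of s^2 in the expansion is 12, so g′′(0) = 2! * (12) = 24.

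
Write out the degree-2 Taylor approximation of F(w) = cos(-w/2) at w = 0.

1 - w^2/8

Use the known series and substitute for the argument.
[w^0] = 1;  [w^1] = 0;  [w^2] = -1/8.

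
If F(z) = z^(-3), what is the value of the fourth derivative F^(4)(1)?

360

From the series, [(z - 1)^4] F = 15; multiply by 4! = 24 to get 360.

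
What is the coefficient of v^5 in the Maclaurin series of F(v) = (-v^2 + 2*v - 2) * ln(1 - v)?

7/30

Multiply each power in the prefactor through the base expansion.
F(0) = 0
F′(0) = 2
F′′(0) = -2
F′′′(0) = 4
F^(4)(0) = 8
F^(5)(0) = 28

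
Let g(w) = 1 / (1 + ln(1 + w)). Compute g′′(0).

Expand as Σ (-1)^k u^k with u equal to the inner function's series.
The coefficient of w^2 in the expansion is 3/2, so g′′(0) = 2! * (3/2) = 3.

3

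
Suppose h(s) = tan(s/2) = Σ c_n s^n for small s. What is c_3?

1/24

Compute the successive derivatives at the expansion point and divide by k!.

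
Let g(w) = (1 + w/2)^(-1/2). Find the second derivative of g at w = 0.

3/16

From the series, [w^2] g = 3/32; multiply by 2! = 2 to get 3/16.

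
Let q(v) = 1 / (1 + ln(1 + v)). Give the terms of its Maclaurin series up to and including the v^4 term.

Expand as Σ (-1)^k u^k with u equal to the inner function's series.
[v^0] = 1;  [v^1] = -1;  [v^2] = 3/2;  [v^3] = -7/3;  [v^4] = 11/3.

11*v^4/3 - 7*v^3/3 + 3*v^2/2 - v + 1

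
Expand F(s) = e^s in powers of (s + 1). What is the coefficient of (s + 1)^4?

e^(-1)/24

F(-1) = e^(-1)
F′(-1) = e^(-1)
F′′(-1) = e^(-1)
F′′′(-1) = e^(-1)
F^(4)(-1) = e^(-1)
So c_4 = F^(4)(-1)/4! = e^(-1)/24.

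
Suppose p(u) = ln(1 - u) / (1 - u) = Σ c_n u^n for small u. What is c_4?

Expand 1/(denominator) as a geometric series and multiply by the numerator's series.
p(0) = 0
p′(0) = -1
p′′(0) = -3
p′′′(0) = -11
p^(4)(0) = -50

-25/12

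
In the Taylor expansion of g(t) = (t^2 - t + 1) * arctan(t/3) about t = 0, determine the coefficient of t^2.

Distribute the polynomial across the series and collect like powers.
g(0) = 0
g′(0) = 1/3
g′′(0) = -2/3

-1/3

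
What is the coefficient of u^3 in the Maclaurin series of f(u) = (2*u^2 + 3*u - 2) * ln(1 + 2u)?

-22/3

Distribute the polynomial across the series and collect like powers.
f(0) = 0
f′(0) = -4
f′′(0) = 20
f′′′(0) = -44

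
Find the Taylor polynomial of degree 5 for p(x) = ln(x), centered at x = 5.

(x - 5)^5/15625 - (x - 5)^4/2500 + (x - 5)^3/375 - (x - 5)^2/50 + (x - 5)/5 + ln(5)

[(x - 5)^0] = ln(5);  [(x - 5)^1] = 1/5;  [(x - 5)^2] = -1/50;  [(x - 5)^3] = 1/375;  [(x - 5)^4] = -1/2500;  [(x - 5)^5] = 1/15625.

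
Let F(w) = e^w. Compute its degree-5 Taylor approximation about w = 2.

(w - 2)^5*e^(2)/120 + (w - 2)^4*e^(2)/24 + (w - 2)^3*e^(2)/6 + (w - 2)^2*e^(2)/2 + (w - 2)*e^(2) + e^(2)

Differentiate repeatedly and evaluate at the center.
F(2) = e^(2)
F′(2) = e^(2)
F′′(2) = e^(2)
F′′′(2) = e^(2)
F^(4)(2) = e^(2)
F^(5)(2) = e^(2)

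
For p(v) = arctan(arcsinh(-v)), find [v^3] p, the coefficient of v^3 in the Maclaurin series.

1/2

Plug the Maclaurin series of the inner function into that of the outer and collect terms.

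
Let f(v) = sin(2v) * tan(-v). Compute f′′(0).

Multiply the two series term by term and collect like powers.
The coefficient of v^2 in the expansion is -2, so f′′(0) = 2! * (-2) = -4.

-4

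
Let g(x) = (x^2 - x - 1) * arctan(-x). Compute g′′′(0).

-8

Multiply each power in the prefactor through the base expansion.
From the series, [x^3] g = -4/3; multiply by 3! = 6 to get -8.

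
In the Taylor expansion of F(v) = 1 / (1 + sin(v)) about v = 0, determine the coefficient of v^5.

-61/120

Write 1/(1+u) = 1 - u + u^2 - u^3 + ... and substitute the series for u.
[v^0] = 1;  [v^1] = -1;  [v^2] = 1;  [v^3] = -5/6;  [v^4] = 2/3;  [v^5] = -61/120.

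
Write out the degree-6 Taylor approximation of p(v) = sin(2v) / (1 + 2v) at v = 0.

Take the Cauchy product of the two expansions.
p(0) = 0
p′(0) = 2
p′′(0) = -8
p′′′(0) = 40
p^(4)(0) = -320
p^(5)(0) = 3232
p^(6)(0) = -38784
Dividing each by k! gives the coefficients c_0, ..., c_6.

-808*v^6/15 + 404*v^5/15 - 40*v^4/3 + 20*v^3/3 - 4*v^2 + 2*v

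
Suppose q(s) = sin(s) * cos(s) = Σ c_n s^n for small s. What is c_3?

Write out both Maclaurin series and multiply, keeping only the needed powers.
[s^0] = 0;  [s^1] = 1;  [s^2] = 0;  [s^3] = -2/3.

-2/3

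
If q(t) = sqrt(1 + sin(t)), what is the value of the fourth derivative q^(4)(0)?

1/16

Compose series: expand the inner function first, then feed it into the outer expansion.
The coefficient of t^4 in the expansion is 1/384, so q^(4)(0) = 4! * (1/384) = 1/16.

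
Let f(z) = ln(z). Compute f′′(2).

-1/4

Differentiate repeatedly and evaluate at the center.
The coefficient of (z - 2)^2 in the expansion is -1/8, so f′′(2) = 2! * (-1/8) = -1/4.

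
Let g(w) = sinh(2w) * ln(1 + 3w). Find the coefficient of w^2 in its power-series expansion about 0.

Take the Cauchy product of the two expansions.
[w^0] = 0;  [w^1] = 0;  [w^2] = 6.

6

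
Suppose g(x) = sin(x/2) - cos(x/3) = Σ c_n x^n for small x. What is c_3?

-1/48

Combine the two series term by term.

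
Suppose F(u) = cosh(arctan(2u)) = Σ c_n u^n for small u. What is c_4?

-14/3

Compose series: expand the inner function first, then feed it into the outer expansion.
[u^0] = 1;  [u^1] = 0;  [u^2] = 2;  [u^3] = 0;  [u^4] = -14/3.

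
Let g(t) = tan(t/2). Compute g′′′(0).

The coefficient of t^3 in the expansion is 1/24, so g′′′(0) = 3! * (1/24) = 1/4.

1/4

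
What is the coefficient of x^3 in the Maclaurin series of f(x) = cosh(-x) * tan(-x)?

Write out both Maclaurin series and multiply, keeping only the needed powers.
f(0) = 0
f′(0) = -1
f′′(0) = 0
f′′′(0) = -5
So c_3 = f′′′(0)/3! = -5/6.

-5/6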